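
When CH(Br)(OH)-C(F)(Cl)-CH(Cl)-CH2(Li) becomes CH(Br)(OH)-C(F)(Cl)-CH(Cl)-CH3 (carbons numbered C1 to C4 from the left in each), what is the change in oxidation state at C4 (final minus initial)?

Before: C4 has 1 bond to C, 2 bonds to H, 1 bond to Li → oxidation state -3.
After: C4 has 1 bond to C, 3 bonds to H → oxidation state -3.
Δ = -3 − (-3) = 0, so no net redox change at C4.

0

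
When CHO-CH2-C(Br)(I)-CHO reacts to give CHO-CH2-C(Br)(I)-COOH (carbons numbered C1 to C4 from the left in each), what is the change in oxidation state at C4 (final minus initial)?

Before: C4 has 1 bond to C, 1 bond to H, 2 bonds to O → oxidation state +1.
After: C4 has 1 bond to C, 3 bonds to O → oxidation state +3.
Δ = +3 − (+1) = +2, so this is an oxidation at C4.

+2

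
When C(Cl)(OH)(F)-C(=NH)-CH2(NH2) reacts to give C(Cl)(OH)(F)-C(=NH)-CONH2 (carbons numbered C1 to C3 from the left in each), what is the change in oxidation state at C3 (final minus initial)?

Before: C3 has 1 bond to C, 2 bonds to H, 1 bond to N → oxidation state -1.
After: C3 has 1 bond to C, 2 bonds to O, 1 bond to N → oxidation state +3.
Δ = +3 − (-1) = +4, so this is an oxidation at C3.

+4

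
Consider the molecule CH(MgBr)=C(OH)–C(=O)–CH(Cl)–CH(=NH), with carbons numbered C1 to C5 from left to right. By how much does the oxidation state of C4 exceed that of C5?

C4: 2C, 1H, 1Cl → 0 − 1 + 1 = 0
C5: 1C, 1H, 2N → 0 − 1 + 2 = +1
Difference: 0 − (+1) = -1.

-1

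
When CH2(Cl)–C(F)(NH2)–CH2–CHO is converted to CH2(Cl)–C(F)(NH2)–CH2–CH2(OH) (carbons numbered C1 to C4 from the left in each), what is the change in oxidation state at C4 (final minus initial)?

Before: C4 has 1 bond to C, 1 bond to H, 2 bonds to O → oxidation state +1.
After: C4 has 1 bond to C, 2 bonds to H, 1 bond to O → oxidation state -1.
Δ = -1 − (+1) = -2, so this is a reduction at C4.

-2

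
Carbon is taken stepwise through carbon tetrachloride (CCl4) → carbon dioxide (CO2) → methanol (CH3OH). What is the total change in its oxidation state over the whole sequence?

Carbon oxidation states along the series — carbon tetrachloride: +4, carbon dioxide: +4, methanol: -2.
Net change = -2 − (+4) = -6.

-6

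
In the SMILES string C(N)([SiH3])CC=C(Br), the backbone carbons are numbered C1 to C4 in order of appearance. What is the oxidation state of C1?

C1 has one bond to C (0), one bond to N (+1), one bond to H (-1), one bond to Si (-1).
Oxidation state = 0 + 1 − 1 − 1 = -1.

-1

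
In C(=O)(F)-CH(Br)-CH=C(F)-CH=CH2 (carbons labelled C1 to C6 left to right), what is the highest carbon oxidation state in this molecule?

+3

Assign +1 per bond to O/N/halogen, −1 per bond to H or an electropositive element, and 0 per bond to carbon. Tallying each carbon:
C1: 1C, 2O, 1F → 0 + 2 + 1 = +3
C2: 2C, 1H, 1Br → 0 − 1 + 1 = 0
C3: 3C, 1H → 0 − 1 = -1
C4: 3C, 1F → 0 + 1 = +1
C5: 3C, 1H → 0 − 1 = -1
C6: 2C, 2H → 0 − 2 = -2
The highest value is +3.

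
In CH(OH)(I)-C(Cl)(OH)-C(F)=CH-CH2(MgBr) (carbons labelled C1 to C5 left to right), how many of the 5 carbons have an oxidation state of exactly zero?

0

Tallying each carbon's bonds:
C1: 1C, 1H, 1O, 1I → 0 − 1 + 1 + 1 = +1
C2: 2C, 1O, 1Cl → 0 + 1 + 1 = +2
C3: 3C, 1F → 0 + 1 = +1
C4: 3C, 1H → 0 − 1 = -1
C5: 1C, 2H, 1Mg → 0 − 2 − 1 = -3
0 carbons meet the condition.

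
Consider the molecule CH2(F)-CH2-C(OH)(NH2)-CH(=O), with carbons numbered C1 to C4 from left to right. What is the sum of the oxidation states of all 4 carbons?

0

Count +1 for every bond to an atom more electronegative than carbon and −1 for every bond to one less electronegative; C–C bonds are 0. Tallying each carbon:
C1: 1C, 2H, 1F → 0 − 2 + 1 = -1
C2: 2C, 2H → 0 − 2 = -2
C3: 2C, 1O, 1N → 0 + 1 + 1 = +2
C4: 1C, 1H, 2O → 0 − 1 + 2 = +1
Sum = -1 − 2 + 2 + 1 = 0.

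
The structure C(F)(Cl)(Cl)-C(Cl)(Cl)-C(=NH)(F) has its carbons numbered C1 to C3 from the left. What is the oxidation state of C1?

C1 has one bond to C (0), one bond to F (+1), one bond to Cl (+1), one bond to Cl (+1).
Oxidation state = 0 + 1 + 1 + 1 = +3.

+3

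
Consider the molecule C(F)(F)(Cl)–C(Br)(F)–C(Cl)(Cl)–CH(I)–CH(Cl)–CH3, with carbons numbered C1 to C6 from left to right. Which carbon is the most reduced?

C6

Tallying each carbon's bonds:
C1: 1C, 2F, 1Cl → 0 + 2 + 1 = +3
C2: 2C, 1F, 1Br → 0 + 1 + 1 = +2
C3: 2C, 2Cl → 0 + 2 = +2
C4: 2C, 1H, 1I → 0 − 1 + 1 = 0
C5: 2C, 1H, 1Cl → 0 − 1 + 1 = 0
C6: 1C, 3H → 0 − 3 = -3
The most reduced carbon is C6 at -3.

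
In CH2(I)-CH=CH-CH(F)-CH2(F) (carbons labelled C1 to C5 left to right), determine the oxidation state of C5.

Each bond to a more electronegative atom (O, N, halogen) counts +1, each bond to a less electronegative atom (H, metal, B, Si) counts −1, and each C–C bond counts 0.
C5 has one bond to C (0), one bond to H (-1), one bond to H (-1), one bond to F (+1).
Oxidation state = 0 − 1 − 1 + 1 = -1.

-1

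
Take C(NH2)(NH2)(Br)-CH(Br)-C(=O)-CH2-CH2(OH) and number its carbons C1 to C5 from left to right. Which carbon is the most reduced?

Tallying each carbon's bonds:
C1: 1C, 2N, 1Br → 0 + 2 + 1 = +3
C2: 2C, 1H, 1Br → 0 − 1 + 1 = 0
C3: 2C, 2O → 0 + 2 = +2
C4: 2C, 2H → 0 − 2 = -2
C5: 1C, 2H, 1O → 0 − 2 + 1 = -1
The most reduced carbon is C4 at -2.

C4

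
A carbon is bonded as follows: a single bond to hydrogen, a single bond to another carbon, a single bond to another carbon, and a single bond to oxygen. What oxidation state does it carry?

0

Bonds to more-electronegative neighbours contribute +1 each, bonds to H or metals contribute −1 each, and C–C bonds contribute 0.
The carbon has one bond to C (0), one bond to C (0), one bond to H (-1), one bond to O (+1).
Oxidation state = 0 + 0 − 1 + 1 = 0.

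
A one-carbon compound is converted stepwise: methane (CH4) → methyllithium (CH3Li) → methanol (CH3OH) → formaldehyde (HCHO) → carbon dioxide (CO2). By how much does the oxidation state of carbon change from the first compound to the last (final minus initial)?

+8

Carbon oxidation states along the series — methane: -4, methyllithium: -4, methanol: -2, formaldehyde: 0, carbon dioxide: +4.
Net change = +4 − (-4) = +8.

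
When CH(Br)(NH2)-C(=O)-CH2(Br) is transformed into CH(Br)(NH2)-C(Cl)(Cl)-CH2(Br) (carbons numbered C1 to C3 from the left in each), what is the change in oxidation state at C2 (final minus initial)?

Before: C2 has 2 bonds to C, 2 bonds to O → oxidation state +2.
After: C2 has 2 bonds to C, 2 bonds to Cl → oxidation state +2.
Δ = +2 − (+2) = 0, so no net redox change at C2.

0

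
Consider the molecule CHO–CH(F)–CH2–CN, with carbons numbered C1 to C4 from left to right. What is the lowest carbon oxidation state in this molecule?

-2

Assign +1 per bond to O/N/halogen, −1 per bond to H or an electropositive element, and 0 per bond to carbon. Tallying each carbon:
C1: 1C, 1H, 2O → 0 − 1 + 2 = +1
C2: 2C, 1H, 1F → 0 − 1 + 1 = 0
C3: 2C, 2H → 0 − 2 = -2
C4: 1C, 3N → 0 + 3 = +3
The lowest value is -2.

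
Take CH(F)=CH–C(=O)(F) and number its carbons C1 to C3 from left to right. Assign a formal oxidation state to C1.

C1 has a double bond to C (2×0 = 0), one bond to H (-1), one bond to F (+1).
Oxidation state = 0 − 1 + 1 = 0.

0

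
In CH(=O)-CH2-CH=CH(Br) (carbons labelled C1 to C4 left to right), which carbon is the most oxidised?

C1

Tallying each carbon's bonds:
C1: 1C, 1H, 2O → 0 − 1 + 2 = +1
C2: 2C, 2H → 0 − 2 = -2
C3: 3C, 1H → 0 − 1 = -1
C4: 2C, 1H, 1Br → 0 − 1 + 1 = 0
The most oxidised carbon is C1 at +1.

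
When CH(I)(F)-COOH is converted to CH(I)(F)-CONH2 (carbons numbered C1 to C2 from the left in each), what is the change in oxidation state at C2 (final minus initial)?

0

Before: C2 has 1 bond to C, 3 bonds to O → oxidation state +3.
After: C2 has 1 bond to C, 2 bonds to O, 1 bond to N → oxidation state +3.
Δ = +3 − (+3) = 0, so no net redox change at C2.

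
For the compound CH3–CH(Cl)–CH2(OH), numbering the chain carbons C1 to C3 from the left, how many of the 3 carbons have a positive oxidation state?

0

Tallying each carbon's bonds:
C1: 1C, 3H → 0 − 3 = -3
C2: 2C, 1H, 1Cl → 0 − 1 + 1 = 0
C3: 1C, 2H, 1O → 0 − 2 + 1 = -1
0 carbons meet the condition.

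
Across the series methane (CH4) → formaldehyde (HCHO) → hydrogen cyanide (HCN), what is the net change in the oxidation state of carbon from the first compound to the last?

+6

Carbon oxidation states along the series — methane: -4, formaldehyde: 0, hydrogen cyanide: +2.
Net change = +2 − (-4) = +6.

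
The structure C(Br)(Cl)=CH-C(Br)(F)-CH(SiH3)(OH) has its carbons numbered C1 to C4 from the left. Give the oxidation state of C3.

Assign +1 per bond to O/N/halogen, −1 per bond to H or an electropositive element, and 0 per bond to carbon.
C3 has one bond to C (0), one bond to C (0), one bond to Br (+1), one bond to F (+1).
Oxidation state = 0 + 0 + 1 + 1 = +2.

+2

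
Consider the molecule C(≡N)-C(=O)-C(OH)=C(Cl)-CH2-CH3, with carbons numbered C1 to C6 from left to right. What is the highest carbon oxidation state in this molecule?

Tallying each carbon's bonds:
C1: 1C, 3N → 0 + 3 = +3
C2: 2C, 2O → 0 + 2 = +2
C3: 3C, 1O → 0 + 1 = +1
C4: 3C, 1Cl → 0 + 1 = +1
C5: 2C, 2H → 0 − 2 = -2
C6: 1C, 3H → 0 − 3 = -3
The highest value is +3.

+3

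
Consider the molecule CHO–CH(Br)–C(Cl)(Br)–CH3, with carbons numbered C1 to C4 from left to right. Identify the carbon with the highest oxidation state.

Tallying each carbon's bonds:
C1: 1C, 1H, 2O → 0 − 1 + 2 = +1
C2: 2C, 1H, 1Br → 0 − 1 + 1 = 0
C3: 2C, 1Cl, 1Br → 0 + 1 + 1 = +2
C4: 1C, 3H → 0 − 3 = -3
The most oxidised carbon is C3 at +2.

C3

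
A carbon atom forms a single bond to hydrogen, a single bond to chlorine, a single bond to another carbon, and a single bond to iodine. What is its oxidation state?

+1

Each bond to a more electronegative atom (O, N, halogen) counts +1, each bond to a less electronegative atom (H, metal, B, Si) counts −1, and each C–C bond counts 0.
The carbon has one bond to C (0), one bond to H (-1), one bond to I (+1), one bond to Cl (+1).
Oxidation state = 0 − 1 + 1 + 1 = +1.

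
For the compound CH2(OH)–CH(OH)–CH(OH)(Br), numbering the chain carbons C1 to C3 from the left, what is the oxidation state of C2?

0

Count +1 for every bond to an atom more electronegative than carbon and −1 for every bond to one less electronegative; C–C bonds are 0.
C2 has one bond to C (0), one bond to C (0), one bond to H (-1), one bond to O (+1).
Oxidation state = 0 + 0 − 1 + 1 = 0.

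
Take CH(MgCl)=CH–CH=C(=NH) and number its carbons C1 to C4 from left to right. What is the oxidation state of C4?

C4 has a double bond to C (2×0 = 0), a double bond to N (2×+1 = +2).
Oxidation state = 0 + 2 = +2.

+2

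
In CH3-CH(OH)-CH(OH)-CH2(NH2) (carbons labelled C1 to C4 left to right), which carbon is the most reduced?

C1

Tallying each carbon's bonds:
C1: 1C, 3H → 0 − 3 = -3
C2: 2C, 1H, 1O → 0 − 1 + 1 = 0
C3: 2C, 1H, 1O → 0 − 1 + 1 = 0
C4: 1C, 2H, 1N → 0 − 2 + 1 = -1
The most reduced carbon is C1 at -3.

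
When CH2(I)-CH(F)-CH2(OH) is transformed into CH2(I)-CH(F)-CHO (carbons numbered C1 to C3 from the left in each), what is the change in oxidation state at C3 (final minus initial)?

+2

Before: C3 has 1 bond to C, 2 bonds to H, 1 bond to O → oxidation state -1.
After: C3 has 1 bond to C, 1 bond to H, 2 bonds to O → oxidation state +1.
Δ = +1 − (-1) = +2, so this is an oxidation at C3.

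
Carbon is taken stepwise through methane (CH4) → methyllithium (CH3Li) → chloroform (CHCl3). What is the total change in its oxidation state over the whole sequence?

Carbon oxidation states along the series — methane: -4, methyllithium: -4, chloroform: +2.
Net change = +2 − (-4) = +6.

+6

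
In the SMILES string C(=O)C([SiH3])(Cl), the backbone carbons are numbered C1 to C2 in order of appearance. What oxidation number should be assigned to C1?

+1

C1 has one bond to C (0), one bond to H (-1), a double bond to O (2×+1 = +2).
Oxidation state = 0 − 1 + 2 = +1.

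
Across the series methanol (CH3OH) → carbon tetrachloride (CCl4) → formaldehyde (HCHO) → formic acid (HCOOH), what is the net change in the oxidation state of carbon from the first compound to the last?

+4

Carbon oxidation states along the series — methanol: -2, carbon tetrachloride: +4, formaldehyde: 0, formic acid: +2.
Net change = +2 − (-2) = +4.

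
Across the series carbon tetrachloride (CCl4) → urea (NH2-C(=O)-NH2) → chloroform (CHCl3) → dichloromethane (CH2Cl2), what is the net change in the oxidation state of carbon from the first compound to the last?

Carbon oxidation states along the series — carbon tetrachloride: +4, urea: +4, chloroform: +2, dichloromethane: 0.
Net change = 0 − (+4) = -4.

-4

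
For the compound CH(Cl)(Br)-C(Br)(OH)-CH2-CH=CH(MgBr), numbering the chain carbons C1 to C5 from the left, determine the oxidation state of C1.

Count +1 for every bond to an atom more electronegative than carbon and −1 for every bond to one less electronegative; C–C bonds are 0.
C1 has one bond to C (0), one bond to H (-1), one bond to Cl (+1), one bond to Br (+1).
Oxidation state = 0 − 1 + 1 + 1 = +1.

+1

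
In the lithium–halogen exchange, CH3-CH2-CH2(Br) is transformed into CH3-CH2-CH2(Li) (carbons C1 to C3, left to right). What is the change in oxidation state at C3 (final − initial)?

Before: C3 has 1 bond to C, 2 bonds to H, 1 bond to Br → oxidation state -1.
After: C3 has 1 bond to C, 2 bonds to H, 1 bond to Li → oxidation state -3.
Δ = -3 − (-1) = -2, so this is a reduction at C3.

-2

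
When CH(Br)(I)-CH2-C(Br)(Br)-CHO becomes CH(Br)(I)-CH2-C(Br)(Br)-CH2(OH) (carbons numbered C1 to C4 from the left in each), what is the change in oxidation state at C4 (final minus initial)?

-2

Before: C4 has 1 bond to C, 1 bond to H, 2 bonds to O → oxidation state +1.
After: C4 has 1 bond to C, 2 bonds to H, 1 bond to O → oxidation state -1.
Δ = -1 − (+1) = -2, so this is a reduction at C4.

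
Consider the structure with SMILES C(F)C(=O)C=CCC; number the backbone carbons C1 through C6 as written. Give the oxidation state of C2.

+2

C2 has one bond to C (0), one bond to C (0), a double bond to O (2×+1 = +2).
Oxidation state = 0 + 0 + 2 = +2.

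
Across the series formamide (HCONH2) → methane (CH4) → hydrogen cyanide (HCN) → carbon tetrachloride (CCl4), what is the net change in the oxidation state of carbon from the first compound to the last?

Carbon oxidation states along the series — formamide: +2, methane: -4, hydrogen cyanide: +2, carbon tetrachloride: +4.
Net change = +4 − (+2) = +2.

+2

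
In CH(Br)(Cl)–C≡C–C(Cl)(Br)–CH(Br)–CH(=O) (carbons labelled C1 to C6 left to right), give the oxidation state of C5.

Bonds to more-electronegative neighbours contribute +1 each, bonds to H or metals contribute −1 each, and C–C bonds contribute 0.
C5 has one bond to C (0), one bond to C (0), one bond to H (-1), one bond to Br (+1).
Oxidation state = 0 + 0 − 1 + 1 = 0.

0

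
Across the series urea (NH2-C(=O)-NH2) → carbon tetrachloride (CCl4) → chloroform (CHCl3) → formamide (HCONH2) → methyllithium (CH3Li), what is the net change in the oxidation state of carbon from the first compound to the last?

-8

Carbon oxidation states along the series — urea: +4, carbon tetrachloride: +4, chloroform: +2, formamide: +2, methyllithium: -4.
Net change = -4 − (+4) = -8.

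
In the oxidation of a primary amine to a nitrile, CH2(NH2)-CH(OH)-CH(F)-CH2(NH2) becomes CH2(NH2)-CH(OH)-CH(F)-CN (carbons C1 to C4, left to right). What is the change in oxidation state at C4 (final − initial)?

Before: C4 has 1 bond to C, 2 bonds to H, 1 bond to N → oxidation state -1.
After: C4 has 1 bond to C, 3 bonds to N → oxidation state +3.
Δ = +3 − (-1) = +4, so this is an oxidation at C4.

+4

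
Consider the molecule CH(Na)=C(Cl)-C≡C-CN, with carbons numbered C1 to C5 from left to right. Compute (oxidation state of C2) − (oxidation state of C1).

C2: 3C, 1Cl → 0 + 1 = +1
C1: 2C, 1H, 1Na → 0 − 1 − 1 = -2
Difference: +1 − (-2) = +3.

+3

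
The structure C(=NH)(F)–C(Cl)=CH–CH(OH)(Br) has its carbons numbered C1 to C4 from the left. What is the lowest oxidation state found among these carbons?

-1

Each bond to a more electronegative atom (O, N, halogen) counts +1, each bond to a less electronegative atom (H, metal, B, Si) counts −1, and each C–C bond counts 0. Tallying each carbon:
C1: 1C, 2N, 1F → 0 + 2 + 1 = +3
C2: 3C, 1Cl → 0 + 1 = +1
C3: 3C, 1H → 0 − 1 = -1
C4: 1C, 1H, 1O, 1Br → 0 − 1 + 1 + 1 = +1
The lowest value is -1.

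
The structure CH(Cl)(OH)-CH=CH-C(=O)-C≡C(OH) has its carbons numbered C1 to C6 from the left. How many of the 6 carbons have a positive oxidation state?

3

Tallying each carbon's bonds:
C1: 1C, 1H, 1O, 1Cl → 0 − 1 + 1 + 1 = +1
C2: 3C, 1H → 0 − 1 = -1
C3: 3C, 1H → 0 − 1 = -1
C4: 2C, 2O → 0 + 2 = +2
C5: 4C → 0 = 0
C6: 3C, 1O → 0 + 1 = +1
3 carbons (C1, C4, C6) meet the condition.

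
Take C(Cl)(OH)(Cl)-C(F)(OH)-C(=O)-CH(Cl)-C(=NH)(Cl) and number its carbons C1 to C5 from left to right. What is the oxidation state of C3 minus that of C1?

C3: 2C, 2O → 0 + 2 = +2
C1: 1C, 1O, 2Cl → 0 + 1 + 2 = +3
Difference: +2 − (+3) = -1.

-1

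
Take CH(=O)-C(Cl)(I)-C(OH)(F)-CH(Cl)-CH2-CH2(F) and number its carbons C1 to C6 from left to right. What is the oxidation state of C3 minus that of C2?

C3: 2C, 1O, 1F → 0 + 1 + 1 = +2
C2: 2C, 1Cl, 1I → 0 + 1 + 1 = +2
Difference: +2 − (+2) = 0.

0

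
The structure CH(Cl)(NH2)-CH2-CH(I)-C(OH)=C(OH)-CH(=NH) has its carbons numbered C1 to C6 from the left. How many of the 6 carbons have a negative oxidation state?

1

Bonds to more-electronegative neighbours contribute +1 each, bonds to H or metals contribute −1 each, and C–C bonds contribute 0. Tallying each carbon:
C1: 1C, 1H, 1N, 1Cl → 0 − 1 + 1 + 1 = +1
C2: 2C, 2H → 0 − 2 = -2
C3: 2C, 1H, 1I → 0 − 1 + 1 = 0
C4: 3C, 1O → 0 + 1 = +1
C5: 3C, 1O → 0 + 1 = +1
C6: 1C, 1H, 2N → 0 − 1 + 2 = +1
1 carbon (C2) meets the condition.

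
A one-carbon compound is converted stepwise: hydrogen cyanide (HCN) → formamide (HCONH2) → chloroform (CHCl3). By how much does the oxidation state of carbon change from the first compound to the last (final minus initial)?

Carbon oxidation states along the series — hydrogen cyanide: +2, formamide: +2, chloroform: +2.
Net change = +2 − (+2) = 0.

0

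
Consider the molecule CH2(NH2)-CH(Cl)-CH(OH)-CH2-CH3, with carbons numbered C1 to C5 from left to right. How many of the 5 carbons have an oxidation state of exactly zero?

Tallying each carbon's bonds:
C1: 1C, 2H, 1N → 0 − 2 + 1 = -1
C2: 2C, 1H, 1Cl → 0 − 1 + 1 = 0
C3: 2C, 1H, 1O → 0 − 1 + 1 = 0
C4: 2C, 2H → 0 − 2 = -2
C5: 1C, 3H → 0 − 3 = -3
2 carbons (C2, C3) meet the condition.

2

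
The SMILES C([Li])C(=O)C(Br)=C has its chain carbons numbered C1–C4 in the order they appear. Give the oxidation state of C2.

Bonds to more-electronegative neighbours contribute +1 each, bonds to H or metals contribute −1 each, and C–C bonds contribute 0.
C2 has one bond to C (0), one bond to C (0), a double bond to O (2×+1 = +2).
Oxidation state = 0 + 0 + 2 = +2.

+2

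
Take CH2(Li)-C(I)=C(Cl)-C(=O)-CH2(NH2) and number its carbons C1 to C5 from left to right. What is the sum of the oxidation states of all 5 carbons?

0

Tallying each carbon's bonds:
C1: 1C, 2H, 1Li → 0 − 2 − 1 = -3
C2: 3C, 1I → 0 + 1 = +1
C3: 3C, 1Cl → 0 + 1 = +1
C4: 2C, 2O → 0 + 2 = +2
C5: 1C, 2H, 1N → 0 − 2 + 1 = -1
Sum = -3 + 1 + 1 + 2 − 1 = 0.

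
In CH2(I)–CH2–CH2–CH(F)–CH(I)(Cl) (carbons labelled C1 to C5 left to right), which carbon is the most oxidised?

Tallying each carbon's bonds:
C1: 1C, 2H, 1I → 0 − 2 + 1 = -1
C2: 2C, 2H → 0 − 2 = -2
C3: 2C, 2H → 0 − 2 = -2
C4: 2C, 1H, 1F → 0 − 1 + 1 = 0
C5: 1C, 1H, 1Cl, 1I → 0 − 1 + 1 + 1 = +1
The most oxidised carbon is C5 at +1.

C5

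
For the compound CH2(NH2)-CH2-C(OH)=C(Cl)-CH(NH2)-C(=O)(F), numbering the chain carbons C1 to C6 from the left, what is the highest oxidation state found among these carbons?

+3

Tallying each carbon's bonds:
C1: 1C, 2H, 1N → 0 − 2 + 1 = -1
C2: 2C, 2H → 0 − 2 = -2
C3: 3C, 1O → 0 + 1 = +1
C4: 3C, 1Cl → 0 + 1 = +1
C5: 2C, 1H, 1N → 0 − 1 + 1 = 0
C6: 1C, 2O, 1F → 0 + 2 + 1 = +3
The highest value is +3.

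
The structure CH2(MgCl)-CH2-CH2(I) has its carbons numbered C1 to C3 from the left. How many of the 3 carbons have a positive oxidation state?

Bonds to more-electronegative neighbours contribute +1 each, bonds to H or metals contribute −1 each, and C–C bonds contribute 0. Tallying each carbon:
C1: 1C, 2H, 1Mg → 0 − 2 − 1 = -3
C2: 2C, 2H → 0 − 2 = -2
C3: 1C, 2H, 1I → 0 − 2 + 1 = -1
0 carbons meet the condition.

0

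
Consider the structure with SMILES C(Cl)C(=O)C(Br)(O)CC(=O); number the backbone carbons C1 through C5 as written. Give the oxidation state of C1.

-1

Assign +1 per bond to O/N/halogen, −1 per bond to H or an electropositive element, and 0 per bond to carbon.
C1 has one bond to C (0), one bond to Cl (+1), one bond to H (-1), one bond to H (-1).
Oxidation state = 0 + 1 − 1 − 1 = -1.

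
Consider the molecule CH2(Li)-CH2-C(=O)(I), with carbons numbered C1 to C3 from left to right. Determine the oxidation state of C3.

+3

Count +1 for every bond to an atom more electronegative than carbon and −1 for every bond to one less electronegative; C–C bonds are 0.
C3 has one bond to C (0), a double bond to O (2×+1 = +2), one bond to I (+1).
Oxidation state = 0 + 2 + 1 = +3.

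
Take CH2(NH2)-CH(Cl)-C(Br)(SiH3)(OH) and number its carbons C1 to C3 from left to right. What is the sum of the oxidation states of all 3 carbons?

Tallying each carbon's bonds:
C1: 1C, 2H, 1N → 0 − 2 + 1 = -1
C2: 2C, 1H, 1Cl → 0 − 1 + 1 = 0
C3: 1C, 1O, 1Br, 1Si → 0 + 1 + 1 − 1 = +1
Sum = -1 + 0 + 1 = 0.

0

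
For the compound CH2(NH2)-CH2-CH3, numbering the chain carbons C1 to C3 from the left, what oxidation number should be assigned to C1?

-1

C1 has one bond to C (0), one bond to H (-1), one bond to N (+1), one bond to H (-1).
Oxidation state = 0 − 1 + 1 − 1 = -1.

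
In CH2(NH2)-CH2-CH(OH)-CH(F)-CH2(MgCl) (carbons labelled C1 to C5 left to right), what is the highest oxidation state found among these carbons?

Each bond to a more electronegative atom (O, N, halogen) counts +1, each bond to a less electronegative atom (H, metal, B, Si) counts −1, and each C–C bond counts 0. Tallying each carbon:
C1: 1C, 2H, 1N → 0 − 2 + 1 = -1
C2: 2C, 2H → 0 − 2 = -2
C3: 2C, 1H, 1O → 0 − 1 + 1 = 0
C4: 2C, 1H, 1F → 0 − 1 + 1 = 0
C5: 1C, 2H, 1Mg → 0 − 2 − 1 = -3
The highest value is 0.

0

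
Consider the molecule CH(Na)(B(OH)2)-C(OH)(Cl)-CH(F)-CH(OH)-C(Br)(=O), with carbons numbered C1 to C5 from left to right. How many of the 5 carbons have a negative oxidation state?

1

Bonds to more-electronegative neighbours contribute +1 each, bonds to H or metals contribute −1 each, and C–C bonds contribute 0. Tallying each carbon:
C1: 1C, 1H, 1Na, 1B → 0 − 1 − 1 − 1 = -3
C2: 2C, 1O, 1Cl → 0 + 1 + 1 = +2
C3: 2C, 1H, 1F → 0 − 1 + 1 = 0
C4: 2C, 1H, 1O → 0 − 1 + 1 = 0
C5: 1C, 2O, 1Br → 0 + 2 + 1 = +3
1 carbon (C1) meets the condition.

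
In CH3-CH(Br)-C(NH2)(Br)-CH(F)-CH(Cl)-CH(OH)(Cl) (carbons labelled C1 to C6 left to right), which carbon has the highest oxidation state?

C3

Assign +1 per bond to O/N/halogen, −1 per bond to H or an electropositive element, and 0 per bond to carbon. Tallying each carbon:
C1: 1C, 3H → 0 − 3 = -3
C2: 2C, 1H, 1Br → 0 − 1 + 1 = 0
C3: 2C, 1N, 1Br → 0 + 1 + 1 = +2
C4: 2C, 1H, 1F → 0 − 1 + 1 = 0
C5: 2C, 1H, 1Cl → 0 − 1 + 1 = 0
C6: 1C, 1H, 1O, 1Cl → 0 − 1 + 1 + 1 = +1
The most oxidised carbon is C3 at +2.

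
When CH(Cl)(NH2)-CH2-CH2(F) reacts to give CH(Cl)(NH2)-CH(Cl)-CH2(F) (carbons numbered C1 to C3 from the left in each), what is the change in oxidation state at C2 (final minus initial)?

+2

Before: C2 has 2 bonds to C, 2 bonds to H → oxidation state -2.
After: C2 has 2 bonds to C, 1 bond to H, 1 bond to Cl → oxidation state 0.
Δ = 0 − (-2) = +2, so this is an oxidation at C2.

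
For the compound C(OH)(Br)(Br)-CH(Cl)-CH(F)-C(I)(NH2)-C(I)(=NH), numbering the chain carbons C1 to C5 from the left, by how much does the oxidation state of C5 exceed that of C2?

C5: 1C, 2N, 1I → 0 + 2 + 1 = +3
C2: 2C, 1H, 1Cl → 0 − 1 + 1 = 0
Difference: +3 − (0) = +3.

+3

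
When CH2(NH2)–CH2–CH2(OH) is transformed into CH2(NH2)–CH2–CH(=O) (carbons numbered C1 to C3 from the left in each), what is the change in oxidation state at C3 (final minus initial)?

+2

Before: C3 has 1 bond to C, 2 bonds to H, 1 bond to O → oxidation state -1.
After: C3 has 1 bond to C, 1 bond to H, 2 bonds to O → oxidation state +1.
Δ = +1 − (-1) = +2, so this is an oxidation at C3.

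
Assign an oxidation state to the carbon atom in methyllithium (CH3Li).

-4

Assign +1 per bond to O/N/halogen, −1 per bond to H or an electropositive element, and 0 per bond to carbon.
The carbon has one bond to H (-1), one bond to H (-1), one bond to H (-1), one bond to Li (-1).
Oxidation state = -1 − 1 − 1 − 1 = -4.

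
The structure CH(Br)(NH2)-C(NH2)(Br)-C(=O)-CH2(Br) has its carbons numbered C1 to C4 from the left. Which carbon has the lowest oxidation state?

C4

Tallying each carbon's bonds:
C1: 1C, 1H, 1N, 1Br → 0 − 1 + 1 + 1 = +1
C2: 2C, 1N, 1Br → 0 + 1 + 1 = +2
C3: 2C, 2O → 0 + 2 = +2
C4: 1C, 2H, 1Br → 0 − 2 + 1 = -1
The most reduced carbon is C4 at -1.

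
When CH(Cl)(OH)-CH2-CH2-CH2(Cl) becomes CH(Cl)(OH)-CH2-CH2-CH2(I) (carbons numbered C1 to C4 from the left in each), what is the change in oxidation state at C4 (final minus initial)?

Before: C4 has 1 bond to C, 2 bonds to H, 1 bond to Cl → oxidation state -1.
After: C4 has 1 bond to C, 2 bonds to H, 1 bond to I → oxidation state -1.
Δ = -1 − (-1) = 0, so no net redox change at C4.

0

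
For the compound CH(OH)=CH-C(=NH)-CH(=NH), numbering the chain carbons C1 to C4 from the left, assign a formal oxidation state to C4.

+1

Count +1 for every bond to an atom more electronegative than carbon and −1 for every bond to one less electronegative; C–C bonds are 0.
C4 has one bond to C (0), one bond to H (-1), a double bond to N (2×+1 = +2).
Oxidation state = 0 − 1 + 2 = +1.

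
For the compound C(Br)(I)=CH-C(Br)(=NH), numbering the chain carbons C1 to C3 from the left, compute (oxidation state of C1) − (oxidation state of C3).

-1

C1: 2C, 1Br, 1I → 0 + 1 + 1 = +2
C3: 1C, 2N, 1Br → 0 + 2 + 1 = +3
Difference: +2 − (+3) = -1.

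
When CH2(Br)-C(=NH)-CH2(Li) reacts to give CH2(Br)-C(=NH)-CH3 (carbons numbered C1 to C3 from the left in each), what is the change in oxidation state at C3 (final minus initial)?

Before: C3 has 1 bond to C, 2 bonds to H, 1 bond to Li → oxidation state -3.
After: C3 has 1 bond to C, 3 bonds to H → oxidation state -3.
Δ = -3 − (-3) = 0, so no net redox change at C3.

0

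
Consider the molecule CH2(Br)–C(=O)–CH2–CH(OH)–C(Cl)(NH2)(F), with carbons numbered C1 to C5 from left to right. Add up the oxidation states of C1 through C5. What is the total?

+2

Tallying each carbon's bonds:
C1: 1C, 2H, 1Br → 0 − 2 + 1 = -1
C2: 2C, 2O → 0 + 2 = +2
C3: 2C, 2H → 0 − 2 = -2
C4: 2C, 1H, 1O → 0 − 1 + 1 = 0
C5: 1C, 1N, 1F, 1Cl → 0 + 1 + 1 + 1 = +3
Sum = -1 + 2 − 2 + 0 + 3 = +2.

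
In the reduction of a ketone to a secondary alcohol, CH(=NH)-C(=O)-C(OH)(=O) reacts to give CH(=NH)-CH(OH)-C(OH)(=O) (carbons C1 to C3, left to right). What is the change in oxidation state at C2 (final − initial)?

Before: C2 has 2 bonds to C, 2 bonds to O → oxidation state +2.
After: C2 has 2 bonds to C, 1 bond to H, 1 bond to O → oxidation state 0.
Δ = 0 − (+2) = -2, so this is a reduction at C2.

-2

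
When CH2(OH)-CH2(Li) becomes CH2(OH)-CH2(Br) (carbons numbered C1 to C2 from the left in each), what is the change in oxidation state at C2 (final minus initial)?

+2

Before: C2 has 1 bond to C, 2 bonds to H, 1 bond to Li → oxidation state -3.
After: C2 has 1 bond to C, 2 bonds to H, 1 bond to Br → oxidation state -1.
Δ = -1 − (-3) = +2, so this is an oxidation at C2.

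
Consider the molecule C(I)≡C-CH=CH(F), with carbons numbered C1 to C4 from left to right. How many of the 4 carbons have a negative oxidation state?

1

Assign +1 per bond to O/N/halogen, −1 per bond to H or an electropositive element, and 0 per bond to carbon. Tallying each carbon:
C1: 3C, 1I → 0 + 1 = +1
C2: 4C → 0 = 0
C3: 3C, 1H → 0 − 1 = -1
C4: 2C, 1H, 1F → 0 − 1 + 1 = 0
1 carbon (C3) meets the condition.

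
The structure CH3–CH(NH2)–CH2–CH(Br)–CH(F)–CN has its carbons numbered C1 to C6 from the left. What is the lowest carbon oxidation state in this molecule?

Tallying each carbon's bonds:
C1: 1C, 3H → 0 − 3 = -3
C2: 2C, 1H, 1N → 0 − 1 + 1 = 0
C3: 2C, 2H → 0 − 2 = -2
C4: 2C, 1H, 1Br → 0 − 1 + 1 = 0
C5: 2C, 1H, 1F → 0 − 1 + 1 = 0
C6: 1C, 3N → 0 + 3 = +3
The lowest value is -3.

-3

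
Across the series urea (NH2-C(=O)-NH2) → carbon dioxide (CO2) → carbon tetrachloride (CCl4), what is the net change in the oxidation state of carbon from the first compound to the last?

0

Carbon oxidation states along the series — urea: +4, carbon dioxide: +4, carbon tetrachloride: +4.
Net change = +4 − (+4) = 0.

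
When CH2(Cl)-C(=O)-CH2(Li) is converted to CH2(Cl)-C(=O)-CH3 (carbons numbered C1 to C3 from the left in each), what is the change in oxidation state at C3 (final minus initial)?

0

Before: C3 has 1 bond to C, 2 bonds to H, 1 bond to Li → oxidation state -3.
After: C3 has 1 bond to C, 3 bonds to H → oxidation state -3.
Δ = -3 − (-3) = 0, so no net redox change at C3.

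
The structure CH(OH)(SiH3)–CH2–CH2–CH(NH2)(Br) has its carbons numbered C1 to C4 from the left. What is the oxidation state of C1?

-1

C1 has one bond to C (0), one bond to O (+1), one bond to Si (-1), one bond to H (-1).
Oxidation state = 0 + 1 − 1 − 1 = -1.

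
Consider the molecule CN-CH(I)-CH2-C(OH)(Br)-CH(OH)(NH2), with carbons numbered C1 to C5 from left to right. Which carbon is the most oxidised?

C1

Each bond to a more electronegative atom (O, N, halogen) counts +1, each bond to a less electronegative atom (H, metal, B, Si) counts −1, and each C–C bond counts 0. Tallying each carbon:
C1: 1C, 3N → 0 + 3 = +3
C2: 2C, 1H, 1I → 0 − 1 + 1 = 0
C3: 2C, 2H → 0 − 2 = -2
C4: 2C, 1O, 1Br → 0 + 1 + 1 = +2
C5: 1C, 1H, 1O, 1N → 0 − 1 + 1 + 1 = +1
The most oxidised carbon is C1 at +3.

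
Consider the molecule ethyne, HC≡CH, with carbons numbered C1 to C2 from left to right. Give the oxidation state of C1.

-1

C1 has one bond to H (-1), a triple bond to C (3×0 = 0).
Oxidation state = -1 + 0 = -1.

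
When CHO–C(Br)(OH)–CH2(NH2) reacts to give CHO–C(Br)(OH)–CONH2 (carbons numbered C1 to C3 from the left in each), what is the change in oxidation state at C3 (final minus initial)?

Before: C3 has 1 bond to C, 2 bonds to H, 1 bond to N → oxidation state -1.
After: C3 has 1 bond to C, 2 bonds to O, 1 bond to N → oxidation state +3.
Δ = +3 − (-1) = +4, so this is an oxidation at C3.

+4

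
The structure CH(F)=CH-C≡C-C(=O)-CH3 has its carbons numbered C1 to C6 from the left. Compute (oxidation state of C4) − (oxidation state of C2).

+1

C4: 4C → 0 = 0
C2: 3C, 1H → 0 − 1 = -1
Difference: 0 − (-1) = +1.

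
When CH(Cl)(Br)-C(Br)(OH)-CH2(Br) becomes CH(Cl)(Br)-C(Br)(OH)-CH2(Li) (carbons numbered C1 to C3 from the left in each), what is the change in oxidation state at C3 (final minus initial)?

Before: C3 has 1 bond to C, 2 bonds to H, 1 bond to Br → oxidation state -1.
After: C3 has 1 bond to C, 2 bonds to H, 1 bond to Li → oxidation state -3.
Δ = -3 − (-1) = -2, so this is a reduction at C3.

-2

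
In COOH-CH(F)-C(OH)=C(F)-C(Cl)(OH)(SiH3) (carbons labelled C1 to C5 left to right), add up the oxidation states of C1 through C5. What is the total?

Tallying each carbon's bonds:
C1: 1C, 3O → 0 + 3 = +3
C2: 2C, 1H, 1F → 0 − 1 + 1 = 0
C3: 3C, 1O → 0 + 1 = +1
C4: 3C, 1F → 0 + 1 = +1
C5: 1C, 1O, 1Cl, 1Si → 0 + 1 + 1 − 1 = +1
Sum = +3 + 0 + 1 + 1 + 1 = +6.

+6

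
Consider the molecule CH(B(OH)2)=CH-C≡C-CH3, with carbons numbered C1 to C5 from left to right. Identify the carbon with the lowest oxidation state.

Assign +1 per bond to O/N/halogen, −1 per bond to H or an electropositive element, and 0 per bond to carbon. Tallying each carbon:
C1: 2C, 1H, 1B → 0 − 1 − 1 = -2
C2: 3C, 1H → 0 − 1 = -1
C3: 4C → 0 = 0
C4: 4C → 0 = 0
C5: 1C, 3H → 0 − 3 = -3
The most reduced carbon is C5 at -3.

C5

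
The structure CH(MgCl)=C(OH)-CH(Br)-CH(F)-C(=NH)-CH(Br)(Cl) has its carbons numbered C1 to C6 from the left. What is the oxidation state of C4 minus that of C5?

-2

C4: 2C, 1H, 1F → 0 − 1 + 1 = 0
C5: 2C, 2N → 0 + 2 = +2
Difference: 0 − (+2) = -2.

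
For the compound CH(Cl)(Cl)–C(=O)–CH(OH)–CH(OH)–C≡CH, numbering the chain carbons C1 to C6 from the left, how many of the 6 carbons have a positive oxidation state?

2

Bonds to more-electronegative neighbours contribute +1 each, bonds to H or metals contribute −1 each, and C–C bonds contribute 0. Tallying each carbon:
C1: 1C, 1H, 2Cl → 0 − 1 + 2 = +1
C2: 2C, 2O → 0 + 2 = +2
C3: 2C, 1H, 1O → 0 − 1 + 1 = 0
C4: 2C, 1H, 1O → 0 − 1 + 1 = 0
C5: 4C → 0 = 0
C6: 3C, 1H → 0 − 1 = -1
2 carbons (C1, C2) meet the condition.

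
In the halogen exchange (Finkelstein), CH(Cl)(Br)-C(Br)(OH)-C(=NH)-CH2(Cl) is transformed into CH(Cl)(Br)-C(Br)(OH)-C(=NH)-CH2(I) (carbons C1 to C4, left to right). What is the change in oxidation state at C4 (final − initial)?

0

Before: C4 has 1 bond to C, 2 bonds to H, 1 bond to Cl → oxidation state -1.
After: C4 has 1 bond to C, 2 bonds to H, 1 bond to I → oxidation state -1.
Δ = -1 − (-1) = 0, so no net redox change at C4.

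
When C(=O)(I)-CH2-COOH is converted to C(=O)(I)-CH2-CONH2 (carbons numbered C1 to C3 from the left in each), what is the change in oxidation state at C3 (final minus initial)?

0

Before: C3 has 1 bond to C, 3 bonds to O → oxidation state +3.
After: C3 has 1 bond to C, 2 bonds to O, 1 bond to N → oxidation state +3.
Δ = +3 − (+3) = 0, so no net redox change at C3.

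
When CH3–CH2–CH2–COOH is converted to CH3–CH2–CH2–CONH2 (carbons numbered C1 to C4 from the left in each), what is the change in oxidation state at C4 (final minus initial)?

Before: C4 has 1 bond to C, 3 bonds to O → oxidation state +3.
After: C4 has 1 bond to C, 2 bonds to O, 1 bond to N → oxidation state +3.
Δ = +3 − (+3) = 0, so no net redox change at C4.

0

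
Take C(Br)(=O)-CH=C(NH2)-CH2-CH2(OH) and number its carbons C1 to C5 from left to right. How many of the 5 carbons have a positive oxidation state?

2

Tallying each carbon's bonds:
C1: 1C, 2O, 1Br → 0 + 2 + 1 = +3
C2: 3C, 1H → 0 − 1 = -1
C3: 3C, 1N → 0 + 1 = +1
C4: 2C, 2H → 0 − 2 = -2
C5: 1C, 2H, 1O → 0 − 2 + 1 = -1
2 carbons (C1, C3) meet the condition.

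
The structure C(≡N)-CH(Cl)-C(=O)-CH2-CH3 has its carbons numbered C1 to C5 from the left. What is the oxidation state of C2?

Bonds to more-electronegative neighbours contribute +1 each, bonds to H or metals contribute −1 each, and C–C bonds contribute 0.
C2 has one bond to C (0), one bond to C (0), one bond to Cl (+1), one bond to H (-1).
Oxidation state = 0 + 0 + 1 − 1 = 0.

0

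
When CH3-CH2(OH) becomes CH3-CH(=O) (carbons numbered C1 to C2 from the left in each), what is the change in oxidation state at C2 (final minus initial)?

Before: C2 has 1 bond to C, 2 bonds to H, 1 bond to O → oxidation state -1.
After: C2 has 1 bond to C, 1 bond to H, 2 bonds to O → oxidation state +1.
Δ = +1 − (-1) = +2, so this is an oxidation at C2.

+2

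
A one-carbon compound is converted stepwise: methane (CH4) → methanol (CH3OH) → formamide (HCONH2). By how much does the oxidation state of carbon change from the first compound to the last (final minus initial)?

Carbon oxidation states along the series — methane: -4, methanol: -2, formamide: +2.
Net change = +2 − (-4) = +6.

+6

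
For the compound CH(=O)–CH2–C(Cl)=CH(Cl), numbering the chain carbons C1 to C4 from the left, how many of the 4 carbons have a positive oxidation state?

2

Tallying each carbon's bonds:
C1: 1C, 1H, 2O → 0 − 1 + 2 = +1
C2: 2C, 2H → 0 − 2 = -2
C3: 3C, 1Cl → 0 + 1 = +1
C4: 2C, 1H, 1Cl → 0 − 1 + 1 = 0
2 carbons (C1, C3) meet the condition.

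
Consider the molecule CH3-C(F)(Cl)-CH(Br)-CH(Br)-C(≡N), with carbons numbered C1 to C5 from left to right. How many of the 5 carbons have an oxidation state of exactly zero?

2

Bonds to more-electronegative neighbours contribute +1 each, bonds to H or metals contribute −1 each, and C–C bonds contribute 0. Tallying each carbon:
C1: 1C, 3H → 0 − 3 = -3
C2: 2C, 1F, 1Cl → 0 + 1 + 1 = +2
C3: 2C, 1H, 1Br → 0 − 1 + 1 = 0
C4: 2C, 1H, 1Br → 0 − 1 + 1 = 0
C5: 1C, 3N → 0 + 3 = +3
2 carbons (C3, C4) meet the condition.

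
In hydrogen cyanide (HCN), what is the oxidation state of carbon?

+2

The carbon has one bond to H (-1), a triple bond to N (3×+1 = +3).
Oxidation state = -1 + 3 = +2.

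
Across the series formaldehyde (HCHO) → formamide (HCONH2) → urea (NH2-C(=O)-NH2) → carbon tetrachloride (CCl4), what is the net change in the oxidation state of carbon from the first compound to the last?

Carbon oxidation states along the series — formaldehyde: 0, formamide: +2, urea: +4, carbon tetrachloride: +4.
Net change = +4 − (0) = +4.

+4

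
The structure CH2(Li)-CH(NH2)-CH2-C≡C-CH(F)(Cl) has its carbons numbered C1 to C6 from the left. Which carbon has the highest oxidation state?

C6

Tallying each carbon's bonds:
C1: 1C, 2H, 1Li → 0 − 2 − 1 = -3
C2: 2C, 1H, 1N → 0 − 1 + 1 = 0
C3: 2C, 2H → 0 − 2 = -2
C4: 4C → 0 = 0
C5: 4C → 0 = 0
C6: 1C, 1H, 1F, 1Cl → 0 − 1 + 1 + 1 = +1
The most oxidised carbon is C6 at +1.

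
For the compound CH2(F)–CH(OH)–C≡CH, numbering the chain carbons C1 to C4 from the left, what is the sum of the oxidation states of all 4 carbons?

-2

Tallying each carbon's bonds:
C1: 1C, 2H, 1F → 0 − 2 + 1 = -1
C2: 2C, 1H, 1O → 0 − 1 + 1 = 0
C3: 4C → 0 = 0
C4: 3C, 1H → 0 − 1 = -1
Sum = -1 + 0 + 0 − 1 = -2.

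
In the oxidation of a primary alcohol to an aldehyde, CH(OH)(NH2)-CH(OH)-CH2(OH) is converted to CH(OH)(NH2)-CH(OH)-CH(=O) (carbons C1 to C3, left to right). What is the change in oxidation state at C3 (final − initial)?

Before: C3 has 1 bond to C, 2 bonds to H, 1 bond to O → oxidation state -1.
After: C3 has 1 bond to C, 1 bond to H, 2 bonds to O → oxidation state +1.
Δ = +1 − (-1) = +2, so this is an oxidation at C3.

+2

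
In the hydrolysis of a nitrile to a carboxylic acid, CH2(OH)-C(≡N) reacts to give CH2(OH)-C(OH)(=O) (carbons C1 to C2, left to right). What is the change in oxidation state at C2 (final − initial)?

Before: C2 has 1 bond to C, 3 bonds to N → oxidation state +3.
After: C2 has 1 bond to C, 3 bonds to O → oxidation state +3.
Δ = +3 − (+3) = 0, so no net redox change at C2.

0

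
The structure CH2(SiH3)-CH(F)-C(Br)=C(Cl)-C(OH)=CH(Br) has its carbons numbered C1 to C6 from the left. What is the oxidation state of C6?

C6 has a double bond to C (2×0 = 0), one bond to Br (+1), one bond to H (-1).
Oxidation state = 0 + 1 − 1 = 0.

0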